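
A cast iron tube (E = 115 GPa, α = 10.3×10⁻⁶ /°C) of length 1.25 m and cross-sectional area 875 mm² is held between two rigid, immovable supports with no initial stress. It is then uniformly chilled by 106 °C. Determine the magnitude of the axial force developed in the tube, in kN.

P ≈ 110 kN (tensile)

With zero net strain, σ = E·αΔT = 115 GPa × 10.3×10⁻⁶ × 106 = 125.6 MPa.
Axial force P = σA = 125.6 × 875 = 109900 N = 109.9 kN, tensile.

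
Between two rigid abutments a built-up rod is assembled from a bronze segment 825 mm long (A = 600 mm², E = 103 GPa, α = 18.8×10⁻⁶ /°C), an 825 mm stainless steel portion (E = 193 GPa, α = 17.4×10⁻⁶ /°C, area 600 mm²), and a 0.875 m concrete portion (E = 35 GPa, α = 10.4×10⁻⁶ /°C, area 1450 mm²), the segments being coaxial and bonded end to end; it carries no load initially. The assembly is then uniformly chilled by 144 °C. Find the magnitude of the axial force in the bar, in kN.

If the supports were absent, the total length change would be Σ αᵢΔT Lᵢ = 18.8×10⁻⁶×144×825 + 17.4×10⁻⁶×144×825 + 10.4×10⁻⁶×144×875 = 5.611 mm.
Since the ends are fixed, an axial force P builds up, equal in every segment, with P · Σ Lᵢ/(AᵢEᵢ) = δ_free.
The series flexibility is Σ Lᵢ/(AᵢEᵢ) = 825/(600×103×10³) + 825/(600×193×10³) + 875/(1450×35×10³) = 3.772×10⁻⁵ mm/N.
P = 5.611 / 3.772×10⁻⁵ = 148800 N = 148.8 kN, tensile.

P ≈ 149 kN (tensile)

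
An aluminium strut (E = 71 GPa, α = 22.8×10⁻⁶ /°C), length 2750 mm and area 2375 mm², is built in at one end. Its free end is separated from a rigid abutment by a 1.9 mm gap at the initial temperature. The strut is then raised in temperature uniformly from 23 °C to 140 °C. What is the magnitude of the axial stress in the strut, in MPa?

σ ≈ 140 MPa (compressive)

If the wall were absent the strut would grow by αΔT L = 22.8×10⁻⁶ × 117 × 2750 = 7.336 mm.
This exceeds the 1.9 mm gap, so the wall pushes back. The portion of expansion that must be recovered elastically is δ_free − gap = 7.336 − 1.9 = 5.436 mm.
That suppressed elongation corresponds to σ = E·Δ/L = 71×10³ × 5.436/2750 = 140.3 MPa.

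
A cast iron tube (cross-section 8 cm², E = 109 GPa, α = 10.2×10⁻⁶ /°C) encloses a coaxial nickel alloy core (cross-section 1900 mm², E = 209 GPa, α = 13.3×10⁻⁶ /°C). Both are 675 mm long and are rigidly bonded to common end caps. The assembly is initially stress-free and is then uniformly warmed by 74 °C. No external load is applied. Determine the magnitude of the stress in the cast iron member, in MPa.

Equilibrium of a rigid end plate with no external load gives equal and opposite internal forces ±P in the two members. Since α_{nickel alloy} > α_{cast iron}, heating drives the nickel alloy into compression and the cast iron into tension.
Equating the net (thermal + elastic) strains gives |α₁ − α₂|·ΔT = P·[1/(A₁E₁) + 1/(A₂E₂)].
|α₁ − α₂|·ΔT = 3.1×10⁻⁶ × 74 = 0.0002294.
1/(A₁E₁) + 1/(A₂E₂) = 1/(800×109×10³) + 1/(1900×209×10³) = 1.399×10⁻⁸ N⁻¹.
So P = 0.0002294 / 1.399×10⁻⁸ = 16.4 kN.
σ_{cast iron} = P/A₁ = 16400/800 = 20.5 MPa, tensile.

σ ≈ 20.5 MPa (tensile)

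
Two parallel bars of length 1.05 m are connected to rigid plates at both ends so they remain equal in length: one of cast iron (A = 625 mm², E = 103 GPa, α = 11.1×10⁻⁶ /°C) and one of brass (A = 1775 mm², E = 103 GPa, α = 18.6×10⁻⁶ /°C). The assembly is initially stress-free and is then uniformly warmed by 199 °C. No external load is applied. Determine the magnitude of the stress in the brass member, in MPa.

The brass has the larger α, so on heating it would change length more than the cast iron if both were free. The rigid plates force a common final length, so the brass is put into compression and the cast iron into tension, with equal and opposite forces P (no external load).
Compatibility of the two members (thermal + elastic change equal): (α₁ − α₂)ΔT = P·[1/(A₁E₁) + 1/(A₂E₂)].
|α₁ − α₂|·ΔT = 7.5×10⁻⁶ × 199 = 0.001493.
1/(A₁E₁) + 1/(A₂E₂) = 1/(625×103×10³) + 1/(1775×103×10³) = 2.1×10⁻⁸ N⁻¹.
So P = 0.001493 / 2.1×10⁻⁸ = 71.06 kN.
σ_{brass} = P/A₂ = 71060/1775 = 40.03 MPa, compressive.

σ ≈ 40 MPa (compressive)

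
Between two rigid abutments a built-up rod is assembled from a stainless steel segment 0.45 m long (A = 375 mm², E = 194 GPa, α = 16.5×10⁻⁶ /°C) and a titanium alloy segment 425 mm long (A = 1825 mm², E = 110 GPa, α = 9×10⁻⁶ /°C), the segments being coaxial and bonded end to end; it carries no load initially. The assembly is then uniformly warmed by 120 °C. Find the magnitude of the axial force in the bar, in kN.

P ≈ 163 kN (compressive)

Free thermal expansion of the whole bar: Σ αᵢΔT Lᵢ = 16.5×10⁻⁶×120×450 + 9×10⁻⁶×120×425 = 1.35 mm.
Since the ends are fixed, an axial force P builds up, equal in every segment, with P · Σ Lᵢ/(AᵢEᵢ) = δ_free.
Σ Lᵢ/(AᵢEᵢ) = 450/(375×194×10³) + 425/(1825×110×10³) = 8.303×10⁻⁶ mm/N.
Hence P = δ_free / Σ(L/AE) = 1.35/8.303×10⁻⁶ = 162.6 kN (compressive).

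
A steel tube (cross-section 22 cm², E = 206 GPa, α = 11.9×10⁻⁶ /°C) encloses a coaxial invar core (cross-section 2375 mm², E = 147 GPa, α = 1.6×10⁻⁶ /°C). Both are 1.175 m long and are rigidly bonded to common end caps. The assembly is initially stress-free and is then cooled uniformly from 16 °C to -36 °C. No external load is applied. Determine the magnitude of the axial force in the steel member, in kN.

P ≈ 106 kN (tensile in the steel)

Both members must finish at the same length. With the larger α, the steel tends to over-contract; the plates restrain it, putting the steel in tension and the invar in compression. With no external load the two internal forces are equal and opposite, magnitude P.
Equating the net (thermal + elastic) strains gives |α₁ − α₂|·ΔT = P·[1/(A₁E₁) + 1/(A₂E₂)].
|α₁ − α₂|·ΔT = 10.3×10⁻⁶ × 52 = 0.0005356.
1/(A₁E₁) + 1/(A₂E₂) = 1/(2200×206×10³) + 1/(2375×147×10³) = 5.071×10⁻⁹ N⁻¹.
P = 0.0005356 / 5.071×10⁻⁹ = 105600 N = 105.6 kN.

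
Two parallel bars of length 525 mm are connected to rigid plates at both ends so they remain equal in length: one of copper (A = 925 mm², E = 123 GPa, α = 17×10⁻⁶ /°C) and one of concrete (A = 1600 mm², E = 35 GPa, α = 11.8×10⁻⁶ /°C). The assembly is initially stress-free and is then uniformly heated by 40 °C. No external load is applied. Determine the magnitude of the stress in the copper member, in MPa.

Equilibrium of a rigid end plate with no external load gives equal and opposite internal forces ±P in the two members. Since α_{copper} > α_{concrete}, heating drives the copper into compression and the concrete into tension.
Setting the final lengths equal and cancelling L: (α₁ − α₂)ΔT = P/(A₁E₁) + P/(A₂E₂).
|α₁ − α₂|·ΔT = 5.2×10⁻⁶ × 40 = 0.000208.
1/(A₁E₁) + 1/(A₂E₂) = 1/(925×123×10³) + 1/(1600×35×10³) = 2.665×10⁻⁸ N⁻¹.
So P = 0.000208 / 2.665×10⁻⁸ = 7.806 kN.
σ_{copper} = P/A₁ = 7806/925 = 8.439 MPa, compressive.

σ ≈ 8.44 MPa (compressive)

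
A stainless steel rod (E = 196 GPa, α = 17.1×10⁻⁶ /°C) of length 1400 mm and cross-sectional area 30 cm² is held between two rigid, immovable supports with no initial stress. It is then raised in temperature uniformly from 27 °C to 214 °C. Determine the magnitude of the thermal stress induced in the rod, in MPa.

The supports are rigid, so the total axial strain is zero. The restrained thermal strain is ε = αΔT = 17.1×10⁻⁶ × 187 = 3197.7×10⁻⁶.
Hence σ = E·αΔT = 196×10³ × 3197.7×10⁻⁶ = 626.7 MPa, compressive.

σ ≈ 627 MPa (compressive)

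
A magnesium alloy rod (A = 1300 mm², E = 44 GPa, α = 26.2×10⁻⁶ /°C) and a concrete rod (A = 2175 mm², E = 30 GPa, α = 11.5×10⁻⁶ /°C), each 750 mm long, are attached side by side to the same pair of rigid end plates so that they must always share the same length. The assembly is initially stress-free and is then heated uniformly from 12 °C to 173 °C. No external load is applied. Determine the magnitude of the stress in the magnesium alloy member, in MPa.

Both members must finish at the same length. With the larger α, the magnesium alloy tends to over-expand; the plates restrain it, putting the magnesium alloy in compression and the concrete in tension. With no external load the two internal forces are equal and opposite, magnitude P.
Compatibility of the two members (thermal + elastic change equal): (α₁ − α₂)ΔT = P·[1/(A₁E₁) + 1/(A₂E₂)].
|α₁ − α₂|·ΔT = 14.7×10⁻⁶ × 161 = 0.002367.
1/(A₁E₁) + 1/(A₂E₂) = 1/(1300×44×10³) + 1/(2175×30×10³) = 3.281×10⁻⁸ N⁻¹.
P = 0.002367 / 3.281×10⁻⁸ = 72140 N = 72.14 kN.
σ_{magnesium alloy} = P/A₁ = 72140/1300 = 55.49 MPa, compressive.

σ ≈ 55.5 MPa (compressive)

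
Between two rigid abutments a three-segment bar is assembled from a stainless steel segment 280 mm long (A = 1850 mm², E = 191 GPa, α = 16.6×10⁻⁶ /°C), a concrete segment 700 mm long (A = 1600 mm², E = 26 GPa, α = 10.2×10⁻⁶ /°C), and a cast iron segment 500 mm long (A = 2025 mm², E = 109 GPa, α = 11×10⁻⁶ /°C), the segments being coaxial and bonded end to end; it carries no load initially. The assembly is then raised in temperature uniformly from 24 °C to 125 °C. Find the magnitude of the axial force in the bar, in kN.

P ≈ 87.8 kN (compressive)

If the supports were absent, the total length change would be Σ αᵢΔT Lᵢ = 16.6×10⁻⁶×101×280 + 10.2×10⁻⁶×101×700 + 11×10⁻⁶×101×500 = 1.746 mm.
The walls prevent any net length change, so an axial force P (same in every segment) develops. Compatibility: P · Σ Lᵢ/(AᵢEᵢ) = δ_free.
The series flexibility is Σ Lᵢ/(AᵢEᵢ) = 280/(1850×191×10³) + 700/(1600×26×10³) + 500/(2025×109×10³) = 1.988×10⁻⁵ mm/N.
Hence P = δ_free / Σ(L/AE) = 1.746/1.988×10⁻⁵ = 87.81 kN (compressive).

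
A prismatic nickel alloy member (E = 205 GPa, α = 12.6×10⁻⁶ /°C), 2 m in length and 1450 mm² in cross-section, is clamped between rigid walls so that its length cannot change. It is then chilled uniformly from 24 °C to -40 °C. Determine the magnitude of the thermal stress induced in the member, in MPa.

σ ≈ 165 MPa (tensile)

Because both ends are immovable the net strain is zero, and the suppressed thermal strain is αΔT = 12.6×10⁻⁶ × 64 = 806.4×10⁻⁶.
The stress required to suppress this strain is σ = Eε = 205×10³ × 806.4×10⁻⁶ = 165.3 MPa, tensile since the member is trying to contract.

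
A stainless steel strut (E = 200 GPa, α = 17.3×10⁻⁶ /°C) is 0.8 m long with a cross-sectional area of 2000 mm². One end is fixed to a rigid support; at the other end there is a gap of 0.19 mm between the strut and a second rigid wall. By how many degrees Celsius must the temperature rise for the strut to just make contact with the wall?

ΔT ≈ 13.7 °C

Contact occurs when the free expansion equals the gap: αΔT L = 0.19 mm.
ΔT = 0.19 / (17.3×10⁻⁶ × 800) = 13.73 °C.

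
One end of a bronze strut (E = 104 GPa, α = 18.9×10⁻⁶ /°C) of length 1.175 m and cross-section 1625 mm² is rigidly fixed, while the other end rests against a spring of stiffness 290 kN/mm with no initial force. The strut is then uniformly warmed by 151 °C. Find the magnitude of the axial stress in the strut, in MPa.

If the spring were absent the strut would lengthen by αΔT L = 18.9×10⁻⁶ × 151 × 1175 = 3.353 mm.
With a force P in the spring, the elastic change of the strut is PL/(AE) and that of the spring is P/k; compatibility requires their sum to equal δ_free.
P [ L/(AE) + 1/k ] = δ_free → P [ 1175/(1625×104×10³) + 1/(290×10³) ] = 3.353.
P = 3.353 / 1.04×10⁻⁵ = 322400 N.
σ = P/A = 322400/1625 = 198.4 MPa.

σ ≈ 198 MPa (compressive)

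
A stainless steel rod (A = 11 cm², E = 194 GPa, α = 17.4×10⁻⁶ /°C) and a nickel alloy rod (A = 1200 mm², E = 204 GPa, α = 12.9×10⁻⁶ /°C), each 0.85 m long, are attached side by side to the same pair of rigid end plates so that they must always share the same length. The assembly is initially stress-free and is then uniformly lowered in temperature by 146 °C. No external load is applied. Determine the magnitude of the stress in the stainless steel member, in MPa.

σ ≈ 68.1 MPa (tensile)

Equilibrium of a rigid end plate with no external load gives equal and opposite internal forces ±P in the two members. Since α_{stainless steel} > α_{nickel alloy}, cooling drives the stainless steel into tension and the nickel alloy into compression.
Setting the final lengths equal and cancelling L: (α₁ − α₂)ΔT = P/(A₁E₁) + P/(A₂E₂).
|α₁ − α₂|·ΔT = 4.5×10⁻⁶ × 146 = 0.000657.
1/(A₁E₁) + 1/(A₂E₂) = 1/(1100×194×10³) + 1/(1200×204×10³) = 8.771×10⁻⁹ N⁻¹.
So P = 0.000657 / 8.771×10⁻⁹ = 74.91 kN.
σ_{stainless steel} = P/A₁ = 74910/1100 = 68.1 MPa, tensile.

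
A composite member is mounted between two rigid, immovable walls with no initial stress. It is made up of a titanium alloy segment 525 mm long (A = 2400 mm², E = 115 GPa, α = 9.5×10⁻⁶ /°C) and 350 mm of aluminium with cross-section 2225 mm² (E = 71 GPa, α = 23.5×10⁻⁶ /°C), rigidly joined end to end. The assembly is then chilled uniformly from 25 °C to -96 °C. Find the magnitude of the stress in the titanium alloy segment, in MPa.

σ ≈ 162 MPa (tensile)

Free thermal contraction of the whole bar: Σ αᵢΔT Lᵢ = 9.5×10⁻⁶×121×525 + 23.5×10⁻⁶×121×350 = 1.599 mm.
The walls prevent any net length change, so an axial force P (same in every segment) develops. Compatibility: P · Σ Lᵢ/(AᵢEᵢ) = δ_free.
The series flexibility is Σ Lᵢ/(AᵢEᵢ) = 525/(2400×115×10³) + 350/(2225×71×10³) = 4.118×10⁻⁶ mm/N.
Hence P = δ_free / Σ(L/AE) = 1.599/4.118×10⁻⁶ = 388.3 kN (tensile).
σ_{titanium alloy} = P / A = 388300 / 2400 = 161.8 MPa.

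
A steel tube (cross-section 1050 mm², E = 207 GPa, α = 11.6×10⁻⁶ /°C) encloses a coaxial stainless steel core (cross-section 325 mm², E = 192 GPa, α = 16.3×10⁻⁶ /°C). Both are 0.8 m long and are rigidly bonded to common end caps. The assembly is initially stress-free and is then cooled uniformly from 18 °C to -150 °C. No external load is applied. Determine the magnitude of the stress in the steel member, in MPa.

σ ≈ 36.5 MPa (compressive)

Equilibrium of a rigid end plate with no external load gives equal and opposite internal forces ±P in the two members. Since α_{stainless steel} > α_{steel}, cooling drives the stainless steel into tension and the steel into compression.
Equating the net (thermal + elastic) strains gives |α₁ − α₂|·ΔT = P·[1/(A₁E₁) + 1/(A₂E₂)].
|α₁ − α₂|·ΔT = 4.7×10⁻⁶ × 168 = 0.0007896.
1/(A₁E₁) + 1/(A₂E₂) = 1/(1050×207×10³) + 1/(325×192×10³) = 2.063×10⁻⁸ N⁻¹.
So P = 0.0007896 / 2.063×10⁻⁸ = 38.28 kN.
σ_{steel} = P/A₁ = 38280/1050 = 36.46 MPa, compressive.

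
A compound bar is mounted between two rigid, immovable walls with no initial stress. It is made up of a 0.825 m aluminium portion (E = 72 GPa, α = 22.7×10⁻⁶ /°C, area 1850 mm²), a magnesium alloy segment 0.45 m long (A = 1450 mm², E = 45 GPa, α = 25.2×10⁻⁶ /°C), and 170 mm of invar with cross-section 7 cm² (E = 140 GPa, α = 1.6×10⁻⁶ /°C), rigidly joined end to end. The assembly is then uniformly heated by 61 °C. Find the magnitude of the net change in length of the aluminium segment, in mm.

Free thermal expansion of the whole bar: Σ αᵢΔT Lᵢ = 22.7×10⁻⁶×61×825 + 25.2×10⁻⁶×61×450 + 1.6×10⁻⁶×61×170 = 1.851 mm.
The walls prevent any net length change, so an axial force P (same in every segment) develops. Compatibility: P · Σ Lᵢ/(AᵢEᵢ) = δ_free.
The series flexibility is Σ Lᵢ/(AᵢEᵢ) = 825/(1850×72×10³) + 450/(1450×45×10³) + 170/(700×140×10³) = 1.482×10⁻⁵ mm/N.
Hence P = δ_free / Σ(L/AE) = 1.851/1.482×10⁻⁵ = 124.8 kN (compressive).
For the aluminium segment, free thermal change = 22.7×10⁻⁶×61×825 = 1.142 mm and elastic change from P = 124800×825/(1850×72×10³) = 0.7732 mm; these oppose, so the net change is 0.369 mm (segment lengthens).

|ΔL| ≈ 0.369 mm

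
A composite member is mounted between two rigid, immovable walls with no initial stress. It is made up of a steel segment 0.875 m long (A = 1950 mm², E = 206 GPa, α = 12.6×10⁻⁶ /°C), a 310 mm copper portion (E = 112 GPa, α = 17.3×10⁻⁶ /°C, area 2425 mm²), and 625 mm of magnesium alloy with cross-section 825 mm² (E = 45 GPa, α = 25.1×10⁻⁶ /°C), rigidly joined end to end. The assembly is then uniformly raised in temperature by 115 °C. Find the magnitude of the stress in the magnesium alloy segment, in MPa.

σ ≈ 222 MPa (compressive)

With the walls removed the bar would change length by δ_free = Σ αᵢΔT Lᵢ = 12.6×10⁻⁶×115×875 + 17.3×10⁻⁶×115×310 + 25.1×10⁻⁶×115×625 = 3.689 mm.
Since the ends are fixed, an axial force P builds up, equal in every segment, with P · Σ Lᵢ/(AᵢEᵢ) = δ_free.
The series flexibility is Σ Lᵢ/(AᵢEᵢ) = 875/(1950×206×10³) + 310/(2425×112×10³) + 625/(825×45×10³) = 2.015×10⁻⁵ mm/N.
Hence P = δ_free / Σ(L/AE) = 3.689/2.015×10⁻⁵ = 183 kN (compressive).
σ_{magnesium alloy} = P / A = 183000 / 825 = 221.8 MPa.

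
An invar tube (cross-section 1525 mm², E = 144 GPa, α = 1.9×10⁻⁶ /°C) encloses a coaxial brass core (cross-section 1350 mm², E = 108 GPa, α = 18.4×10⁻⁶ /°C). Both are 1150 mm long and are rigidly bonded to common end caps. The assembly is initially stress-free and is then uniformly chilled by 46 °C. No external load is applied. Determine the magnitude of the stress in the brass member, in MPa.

Both members must finish at the same length. With the larger α, the brass tends to over-contract; the plates restrain it, putting the brass in tension and the invar in compression. With no external load the two internal forces are equal and opposite, magnitude P.
Equating the net (thermal + elastic) strains gives |α₁ − α₂|·ΔT = P·[1/(A₁E₁) + 1/(A₂E₂)].
|α₁ − α₂|·ΔT = 16.5×10⁻⁶ × 46 = 0.000759.
1/(A₁E₁) + 1/(A₂E₂) = 1/(1525×144×10³) + 1/(1350×108×10³) = 1.141×10⁻⁸ N⁻¹.
So P = 0.000759 / 1.141×10⁻⁸ = 66.51 kN.
σ_{brass} = P/A₂ = 66510/1350 = 49.26 MPa, tensile.

σ ≈ 49.3 MPa (tensile)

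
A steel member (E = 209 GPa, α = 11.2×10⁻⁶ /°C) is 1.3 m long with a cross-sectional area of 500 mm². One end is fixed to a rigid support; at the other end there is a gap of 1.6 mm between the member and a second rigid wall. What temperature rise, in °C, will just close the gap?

ΔT ≈ 110 °C

Contact occurs when the free expansion equals the gap: αΔT L = 1.6 mm.
So ΔT = g/(αL) = 1.6/(11.2×10⁻⁶ × 1300) = 109.9 °C.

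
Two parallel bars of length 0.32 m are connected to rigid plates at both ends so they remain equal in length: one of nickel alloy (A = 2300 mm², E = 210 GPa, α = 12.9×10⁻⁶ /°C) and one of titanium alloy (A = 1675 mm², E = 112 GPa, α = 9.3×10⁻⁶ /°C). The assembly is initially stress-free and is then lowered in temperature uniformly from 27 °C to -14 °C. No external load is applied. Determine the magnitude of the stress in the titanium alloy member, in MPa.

The nickel alloy has the larger α, so on cooling it would change length more than the titanium alloy if both were free. The rigid plates force a common final length, so the nickel alloy is put into tension and the titanium alloy into compression, with equal and opposite forces P (no external load).
Setting the final lengths equal and cancelling L: (α₁ − α₂)ΔT = P/(A₁E₁) + P/(A₂E₂).
|α₁ − α₂|·ΔT = 3.6×10⁻⁶ × 41 = 0.0001476.
1/(A₁E₁) + 1/(A₂E₂) = 1/(2300×210×10³) + 1/(1675×112×10³) = 7.401×10⁻⁹ N⁻¹.
So P = 0.0001476 / 7.401×10⁻⁹ = 19.94 kN.
σ_{titanium alloy} = P/A₂ = 19940/1675 = 11.91 MPa, compressive.

σ ≈ 11.9 MPa (compressive)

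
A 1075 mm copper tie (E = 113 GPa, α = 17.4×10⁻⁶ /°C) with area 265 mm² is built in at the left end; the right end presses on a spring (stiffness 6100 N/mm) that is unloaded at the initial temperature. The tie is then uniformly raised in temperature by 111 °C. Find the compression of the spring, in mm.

δ ≈ 1.7 mm

Free thermal expansion: δ_free = αΔT L = 17.4×10⁻⁶ × 111 × 1075 = 2.076 mm.
With a force P in the spring, the elastic change of the tie is PL/(AE) and that of the spring is P/k; compatibility requires their sum to equal δ_free.
So P = δ_free / [L/(AE) + 1/k] = 2.076 / [ 1075/(265×113×10³) + 1/(6100) ].
P = 2.076 / 0.0001998 = 10390 N.
Spring compression = P/k = 10390/(6100) = 1.703 mm.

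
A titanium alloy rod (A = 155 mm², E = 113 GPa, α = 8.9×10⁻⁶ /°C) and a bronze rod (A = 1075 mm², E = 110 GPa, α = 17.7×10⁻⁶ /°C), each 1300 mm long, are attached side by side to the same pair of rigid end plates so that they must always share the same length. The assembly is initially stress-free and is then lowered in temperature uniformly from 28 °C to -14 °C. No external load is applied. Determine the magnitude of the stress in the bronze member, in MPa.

σ ≈ 5.25 MPa (tensile)

Equilibrium of a rigid end plate with no external load gives equal and opposite internal forces ±P in the two members. Since α_{bronze} > α_{titanium alloy}, cooling drives the bronze into tension and the titanium alloy into compression.
Compatibility of the two members (thermal + elastic change equal): (α₁ − α₂)ΔT = P·[1/(A₁E₁) + 1/(A₂E₂)].
|α₁ − α₂|·ΔT = 8.8×10⁻⁶ × 42 = 0.0003696.
1/(A₁E₁) + 1/(A₂E₂) = 1/(155×113×10³) + 1/(1075×110×10³) = 6.555×10⁻⁸ N⁻¹.
P = 0.0003696 / 6.555×10⁻⁸ = 5638 N = 5.638 kN.
σ_{bronze} = P/A₂ = 5638/1075 = 5.245 MPa, tensile.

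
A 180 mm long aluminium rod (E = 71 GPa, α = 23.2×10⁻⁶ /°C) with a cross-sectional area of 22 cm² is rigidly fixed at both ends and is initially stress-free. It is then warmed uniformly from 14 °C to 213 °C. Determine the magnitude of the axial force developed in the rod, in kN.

P ≈ 721 kN (compressive)

The ends cannot move, so σ = EαΔT = 71×10³ × 23.2×10⁻⁶ × 199 = 327.8 MPa.
P = AEαΔT = 2200 × 71×10³ × 23.2×10⁻⁶ × 199 = 721.1 kN (compressive).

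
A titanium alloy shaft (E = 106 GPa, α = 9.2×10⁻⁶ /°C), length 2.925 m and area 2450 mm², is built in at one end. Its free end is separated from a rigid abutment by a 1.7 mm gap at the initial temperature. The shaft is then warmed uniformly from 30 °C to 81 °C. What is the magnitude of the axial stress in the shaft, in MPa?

σ ≈ 0 MPa

Unrestrained expansion: δ_free = αΔT L = 9.2×10⁻⁶ × 51 × 2925 = 1.372 mm.
This is smaller than the 1.7 mm clearance, so the shaft expands freely without reaching the stop — the stress is zero.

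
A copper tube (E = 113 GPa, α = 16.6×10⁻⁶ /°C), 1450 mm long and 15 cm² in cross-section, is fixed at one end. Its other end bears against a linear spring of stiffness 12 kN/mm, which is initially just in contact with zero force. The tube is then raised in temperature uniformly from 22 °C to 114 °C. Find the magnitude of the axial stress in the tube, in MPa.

σ ≈ 16.1 MPa (compressive)

Free thermal expansion: δ_free = αΔT L = 16.6×10⁻⁶ × 92 × 1450 = 2.214 mm.
With a force P in the spring, the elastic change of the tube is PL/(AE) and that of the spring is P/k; compatibility requires their sum to equal δ_free.
P [ L/(AE) + 1/k ] = δ_free → P [ 1450/(1500×113×10³) + 1/(12×10³) ] = 2.214.
P = 2.214 / 9.189×10⁻⁵ = 24100 N.
σ = P/A = 24100/1500 = 16.07 MPa.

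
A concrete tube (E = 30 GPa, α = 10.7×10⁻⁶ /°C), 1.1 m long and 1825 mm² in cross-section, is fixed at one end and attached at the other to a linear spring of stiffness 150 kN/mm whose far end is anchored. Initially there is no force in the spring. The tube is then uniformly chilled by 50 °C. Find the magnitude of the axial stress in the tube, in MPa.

Free thermal contraction: δ_free = αΔT L = 10.7×10⁻⁶ × 50 × 1100 = 0.5885 mm.
Let P be the tensile force in the spring. The tube extends elastically by PL/(AE) and the spring stretches by P/k; together these equal δ_free.
P [ L/(AE) + 1/k ] = δ_free → P [ 1100/(1825×30×10³) + 1/(150×10³) ] = 0.5885.
P = 0.5885 / 2.676×10⁻⁵ = 21990 N.
σ = P/A = 21990/1825 = 12.05 MPa.

σ ≈ 12.1 MPa (tensile)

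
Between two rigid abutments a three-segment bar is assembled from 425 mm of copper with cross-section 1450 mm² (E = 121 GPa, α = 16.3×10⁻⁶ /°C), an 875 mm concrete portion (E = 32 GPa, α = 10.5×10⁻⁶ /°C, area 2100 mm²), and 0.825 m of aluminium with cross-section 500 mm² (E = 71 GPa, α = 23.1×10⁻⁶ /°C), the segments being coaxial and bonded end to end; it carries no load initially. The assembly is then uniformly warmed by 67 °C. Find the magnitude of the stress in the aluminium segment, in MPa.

With the walls removed the bar would change length by δ_free = Σ αᵢΔT Lᵢ = 16.3×10⁻⁶×67×425 + 10.5×10⁻⁶×67×875 + 23.1×10⁻⁶×67×825 = 2.357 mm.
The walls prevent any net length change, so an axial force P (same in every segment) develops. Compatibility: P · Σ Lᵢ/(AᵢEᵢ) = δ_free.
The series flexibility is Σ Lᵢ/(AᵢEᵢ) = 425/(1450×121×10³) + 875/(2100×32×10³) + 825/(500×71×10³) = 3.868×10⁻⁵ mm/N.
P = 2.357 / 3.868×10⁻⁵ = 60920 N = 60.92 kN, compressive.
σ_{aluminium} = P / A = 60920 / 500 = 121.8 MPa.

σ ≈ 122 MPa (compressive)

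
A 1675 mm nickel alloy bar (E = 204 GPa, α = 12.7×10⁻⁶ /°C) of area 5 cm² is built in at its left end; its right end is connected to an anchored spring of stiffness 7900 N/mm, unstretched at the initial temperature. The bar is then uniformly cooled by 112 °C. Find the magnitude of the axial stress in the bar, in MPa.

σ ≈ 33.3 MPa (tensile)

The unrestrained thermal change is αΔT L = 12.7×10⁻⁶ × 112 × 1675 = 2.383 mm.
Let P be the tensile force in the spring. The bar extends elastically by PL/(AE) and the spring stretches by P/k; together these equal δ_free.
So P = δ_free / [L/(AE) + 1/k] = 2.383 / [ 1675/(500×204×10³) + 1/(7900) ].
P = 2.383 / 0.000143 = 16660 N.
σ = P/A = 16660/500 = 33.32 MPa.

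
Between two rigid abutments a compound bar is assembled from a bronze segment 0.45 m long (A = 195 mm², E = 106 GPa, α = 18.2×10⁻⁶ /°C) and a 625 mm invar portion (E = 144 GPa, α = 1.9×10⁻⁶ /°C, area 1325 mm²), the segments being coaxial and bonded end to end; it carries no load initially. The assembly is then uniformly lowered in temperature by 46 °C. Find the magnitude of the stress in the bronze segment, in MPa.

If the supports were absent, the total length change would be Σ αᵢΔT Lᵢ = 18.2×10⁻⁶×46×450 + 1.9×10⁻⁶×46×625 = 0.4314 mm.
The rigid supports impose zero overall length change; the single axial force P common to all segments must satisfy P Σ Lᵢ/(AᵢEᵢ) = δ_free.
Σ Lᵢ/(AᵢEᵢ) = 450/(195×106×10³) + 625/(1325×144×10³) = 2.505×10⁻⁵ mm/N.
Hence P = δ_free / Σ(L/AE) = 0.4314/2.505×10⁻⁵ = 17.22 kN (tensile).
σ_{bronze} = P / A = 17220 / 195 = 88.32 MPa.

σ ≈ 88.3 MPa (tensile)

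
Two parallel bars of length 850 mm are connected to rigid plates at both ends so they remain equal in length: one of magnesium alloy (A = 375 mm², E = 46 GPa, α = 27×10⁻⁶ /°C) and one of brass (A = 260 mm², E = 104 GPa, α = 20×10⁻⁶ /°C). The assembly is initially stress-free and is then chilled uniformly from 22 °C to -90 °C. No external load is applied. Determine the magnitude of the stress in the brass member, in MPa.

σ ≈ 31.8 MPa (compressive)

Both members must finish at the same length. With the larger α, the magnesium alloy tends to over-contract; the plates restrain it, putting the magnesium alloy in tension and the brass in compression. With no external load the two internal forces are equal and opposite, magnitude P.
Setting the final lengths equal and cancelling L: (α₁ − α₂)ΔT = P/(A₁E₁) + P/(A₂E₂).
|α₁ − α₂|·ΔT = 7×10⁻⁶ × 112 = 0.000784.
1/(A₁E₁) + 1/(A₂E₂) = 1/(375×46×10³) + 1/(260×104×10³) = 9.495×10⁻⁸ N⁻¹.
So P = 0.000784 / 9.495×10⁻⁸ = 8.257 kN.
σ_{brass} = P/A₂ = 8257/260 = 31.76 MPa, compressive.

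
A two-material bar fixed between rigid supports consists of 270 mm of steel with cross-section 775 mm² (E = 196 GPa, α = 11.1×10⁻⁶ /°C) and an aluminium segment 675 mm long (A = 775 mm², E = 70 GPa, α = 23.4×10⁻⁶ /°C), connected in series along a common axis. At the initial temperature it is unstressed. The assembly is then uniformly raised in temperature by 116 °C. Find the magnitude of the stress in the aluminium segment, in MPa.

σ ≈ 198 MPa (compressive)

If the supports were absent, the total length change would be Σ αᵢΔT Lᵢ = 11.1×10⁻⁶×116×270 + 23.4×10⁻⁶×116×675 = 2.18 mm.
The walls prevent any net length change, so an axial force P (same in every segment) develops. Compatibility: P · Σ Lᵢ/(AᵢEᵢ) = δ_free.
Σ Lᵢ/(AᵢEᵢ) = 270/(775×196×10³) + 675/(775×70×10³) = 1.422×10⁻⁵ mm/N.
Hence P = δ_free / Σ(L/AE) = 2.18/1.422×10⁻⁵ = 153.3 kN (compressive).
σ_{aluminium} = P / A = 153300 / 775 = 197.8 MPa.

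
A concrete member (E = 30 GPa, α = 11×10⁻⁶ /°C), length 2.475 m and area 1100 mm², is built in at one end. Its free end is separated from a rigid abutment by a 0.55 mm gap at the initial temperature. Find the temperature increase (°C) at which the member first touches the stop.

ΔT ≈ 20.2 °C

Contact occurs when the free expansion equals the gap: αΔT L = 0.55 mm.
So ΔT = g/(αL) = 0.55/(11×10⁻⁶ × 2475) = 20.2 °C.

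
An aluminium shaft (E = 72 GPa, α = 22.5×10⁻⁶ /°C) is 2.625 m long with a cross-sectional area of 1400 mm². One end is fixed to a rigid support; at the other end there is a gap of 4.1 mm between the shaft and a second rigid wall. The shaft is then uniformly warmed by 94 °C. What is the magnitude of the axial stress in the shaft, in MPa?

Unrestrained expansion: δ_free = αΔT L = 22.5×10⁻⁶ × 94 × 2625 = 5.552 mm.
After closing the 4.1 mm clearance, 5.552 − 4.1 = 1.452 mm of expansion remains to be suppressed by the wall.
So σ = E(δ_free − g)/L = 72×10³ × 1.452/2625 = 39.82 MPa.

σ ≈ 39.8 MPa (compressive)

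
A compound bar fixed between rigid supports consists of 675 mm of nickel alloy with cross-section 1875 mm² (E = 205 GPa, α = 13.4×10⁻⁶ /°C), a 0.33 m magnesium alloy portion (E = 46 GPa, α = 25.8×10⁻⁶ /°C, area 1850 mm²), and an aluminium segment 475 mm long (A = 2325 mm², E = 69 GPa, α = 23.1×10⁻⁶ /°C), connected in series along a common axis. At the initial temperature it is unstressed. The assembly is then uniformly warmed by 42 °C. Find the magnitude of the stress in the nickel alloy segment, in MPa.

If the supports were absent, the total length change would be Σ αᵢΔT Lᵢ = 13.4×10⁻⁶×42×675 + 25.8×10⁻⁶×42×330 + 23.1×10⁻⁶×42×475 = 1.198 mm.
The walls prevent any net length change, so an axial force P (same in every segment) develops. Compatibility: P · Σ Lᵢ/(AᵢEᵢ) = δ_free.
Σ Lᵢ/(AᵢEᵢ) = 675/(1875×205×10³) + 330/(1850×46×10³) + 475/(2325×69×10³) = 8.595×10⁻⁶ mm/N.
P = 1.198 / 8.595×10⁻⁶ = 139400 N = 139.4 kN, compressive.
σ_{nickel alloy} = P / A = 139400 / 1875 = 74.36 MPa.

σ ≈ 74.4 MPa (compressive)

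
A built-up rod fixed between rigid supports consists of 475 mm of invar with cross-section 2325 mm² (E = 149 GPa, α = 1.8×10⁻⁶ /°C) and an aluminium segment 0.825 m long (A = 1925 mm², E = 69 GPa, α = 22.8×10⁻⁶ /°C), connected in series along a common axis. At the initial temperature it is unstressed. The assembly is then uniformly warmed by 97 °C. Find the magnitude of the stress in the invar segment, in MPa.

Free thermal expansion of the whole bar: Σ αᵢΔT Lᵢ = 1.8×10⁻⁶×97×475 + 22.8×10⁻⁶×97×825 = 1.908 mm.
The walls prevent any net length change, so an axial force P (same in every segment) develops. Compatibility: P · Σ Lᵢ/(AᵢEᵢ) = δ_free.
The series flexibility is Σ Lᵢ/(AᵢEᵢ) = 475/(2325×149×10³) + 825/(1925×69×10³) = 7.582×10⁻⁶ mm/N.
P = 1.908 / 7.582×10⁻⁶ = 251600 N = 251.6 kN, compressive.
σ_{invar} = P / A = 251600 / 2325 = 108.2 MPa.

σ ≈ 108 MPa (compressive)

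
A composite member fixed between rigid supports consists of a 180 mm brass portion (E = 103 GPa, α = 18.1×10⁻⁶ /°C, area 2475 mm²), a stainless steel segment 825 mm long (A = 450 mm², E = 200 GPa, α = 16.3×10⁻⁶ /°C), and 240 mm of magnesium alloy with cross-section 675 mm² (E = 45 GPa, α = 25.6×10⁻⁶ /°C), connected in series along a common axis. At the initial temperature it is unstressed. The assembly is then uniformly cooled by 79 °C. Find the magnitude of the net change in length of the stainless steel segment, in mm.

|ΔL| ≈ 0.131 mm

If the supports were absent, the total length change would be Σ αᵢΔT Lᵢ = 18.1×10⁻⁶×79×180 + 16.3×10⁻⁶×79×825 + 25.6×10⁻⁶×79×240 = 1.805 mm.
Since the ends are fixed, an axial force P builds up, equal in every segment, with P · Σ Lᵢ/(AᵢEᵢ) = δ_free.
Σ Lᵢ/(AᵢEᵢ) = 180/(2475×103×10³) + 825/(450×200×10³) + 240/(675×45×10³) = 1.777×10⁻⁵ mm/N.
So P = 1.805 / 1.777×10⁻⁵ = 101.6 kN, tensile.
For the stainless steel segment, free thermal change = 16.3×10⁻⁶×79×825 = 1.062 mm and elastic change from P = 101600×825/(450×200×10³) = 0.931 mm; these oppose, so the net change is 0.131 mm (segment shortens).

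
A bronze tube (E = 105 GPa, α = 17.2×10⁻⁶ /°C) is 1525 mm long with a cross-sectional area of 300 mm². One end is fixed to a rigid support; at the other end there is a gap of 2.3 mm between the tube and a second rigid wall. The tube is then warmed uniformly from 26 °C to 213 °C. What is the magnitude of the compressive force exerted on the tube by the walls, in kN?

Unrestrained expansion: δ_free = αΔT L = 17.2×10⁻⁶ × 187 × 1525 = 4.905 mm.
The gap closes (δ_free > 2.3 mm) and the wall then resists a further 4.905 − 2.3 = 2.605 mm of expansion.
That suppressed elongation corresponds to σ = E·Δ/L = 105×10³ × 2.605/1525 = 179.4 MPa.
P = σA = 179.4 × 300 = 53.81 kN.

P ≈ 53.8 kN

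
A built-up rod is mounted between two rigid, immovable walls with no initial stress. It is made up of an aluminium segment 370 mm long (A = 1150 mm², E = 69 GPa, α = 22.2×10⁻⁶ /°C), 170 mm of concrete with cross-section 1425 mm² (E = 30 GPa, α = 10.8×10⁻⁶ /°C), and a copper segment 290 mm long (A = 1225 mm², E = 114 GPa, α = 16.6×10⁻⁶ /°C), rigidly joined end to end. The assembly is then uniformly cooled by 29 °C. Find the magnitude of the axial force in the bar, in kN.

With the walls removed the bar would change length by δ_free = Σ αᵢΔT Lᵢ = 22.2×10⁻⁶×29×370 + 10.8×10⁻⁶×29×170 + 16.6×10⁻⁶×29×290 = 0.4311 mm.
Since the ends are fixed, an axial force P builds up, equal in every segment, with P · Σ Lᵢ/(AᵢEᵢ) = δ_free.
The series flexibility is Σ Lᵢ/(AᵢEᵢ) = 370/(1150×69×10³) + 170/(1425×30×10³) + 290/(1225×114×10³) = 1.072×10⁻⁵ mm/N.
So P = 0.4311 / 1.072×10⁻⁵ = 40.23 kN, tensile.

P ≈ 40.2 kN (tensile)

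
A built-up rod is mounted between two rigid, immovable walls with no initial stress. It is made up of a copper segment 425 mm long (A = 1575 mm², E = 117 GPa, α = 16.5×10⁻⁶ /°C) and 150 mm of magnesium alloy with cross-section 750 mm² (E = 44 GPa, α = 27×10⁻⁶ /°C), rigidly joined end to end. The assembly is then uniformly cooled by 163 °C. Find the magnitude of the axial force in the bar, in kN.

P ≈ 263 kN (tensile)

If the supports were absent, the total length change would be Σ αᵢΔT Lᵢ = 16.5×10⁻⁶×163×425 + 27×10⁻⁶×163×150 = 1.803 mm.
The rigid supports impose zero overall length change; the single axial force P common to all segments must satisfy P Σ Lᵢ/(AᵢEᵢ) = δ_free.
The series flexibility is Σ Lᵢ/(AᵢEᵢ) = 425/(1575×117×10³) + 150/(750×44×10³) = 6.852×10⁻⁶ mm/N.
So P = 1.803 / 6.852×10⁻⁶ = 263.2 kN, tensile.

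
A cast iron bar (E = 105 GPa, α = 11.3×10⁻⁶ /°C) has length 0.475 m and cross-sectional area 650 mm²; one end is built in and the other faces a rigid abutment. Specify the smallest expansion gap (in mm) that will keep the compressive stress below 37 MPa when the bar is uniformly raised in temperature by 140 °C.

g ≈ 0.584 mm

Free expansion if unrestrained: δ_free = αΔT L = 11.3×10⁻⁶ × 140 × 475 = 0.7515 mm.
A stress of 37 MPa corresponds to the wall pushing the bar back by σL/E = 37×475/(105×10³) = 0.1674 mm.
The gap must absorb the remainder: g_min = 0.7515 − 0.1674 = 0.5841 mm.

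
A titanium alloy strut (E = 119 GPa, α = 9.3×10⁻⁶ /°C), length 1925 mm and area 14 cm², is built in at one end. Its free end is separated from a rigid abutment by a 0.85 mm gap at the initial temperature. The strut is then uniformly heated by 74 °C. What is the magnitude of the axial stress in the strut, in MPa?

σ ≈ 29.4 MPa (compressive)

If the wall were absent the strut would grow by αΔT L = 9.3×10⁻⁶ × 74 × 1925 = 1.325 mm.
The gap closes (δ_free > 0.85 mm) and the wall then resists a further 1.325 − 0.85 = 0.4748 mm of expansion.
Compatibility: PL/(AE) = 0.4748 mm, so σ = P/A = E × (0.4748/1925) = 29.35 MPa.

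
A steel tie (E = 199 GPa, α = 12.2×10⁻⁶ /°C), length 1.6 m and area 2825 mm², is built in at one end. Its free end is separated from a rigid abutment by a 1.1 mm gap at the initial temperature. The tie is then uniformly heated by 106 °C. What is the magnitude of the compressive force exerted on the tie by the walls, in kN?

P ≈ 341 kN

If the wall were absent the tie would grow by αΔT L = 12.2×10⁻⁶ × 106 × 1600 = 2.069 mm.
The gap closes (δ_free > 1.1 mm) and the wall then resists a further 2.069 − 1.1 = 0.9691 mm of expansion.
So σ = E(δ_free − g)/L = 199×10³ × 0.9691/1600 = 120.5 MPa.
Force on the wall = σA = 120.5 × 2825 mm² = 340.5 kN.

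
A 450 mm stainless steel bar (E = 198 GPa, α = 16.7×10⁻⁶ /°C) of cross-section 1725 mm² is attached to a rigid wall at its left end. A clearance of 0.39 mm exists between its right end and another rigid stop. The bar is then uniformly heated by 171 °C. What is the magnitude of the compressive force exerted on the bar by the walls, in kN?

Free thermal elongation = αΔT L = 16.7×10⁻⁶ × 171 × 450 = 1.285 mm.
The gap closes (δ_free > 0.39 mm) and the wall then resists a further 1.285 − 0.39 = 0.8951 mm of expansion.
So σ = E(δ_free − g)/L = 198×10³ × 0.8951/450 = 393.8 MPa.
Force on the wall = σA = 393.8 × 1725 mm² = 679.4 kN.

P ≈ 679 kN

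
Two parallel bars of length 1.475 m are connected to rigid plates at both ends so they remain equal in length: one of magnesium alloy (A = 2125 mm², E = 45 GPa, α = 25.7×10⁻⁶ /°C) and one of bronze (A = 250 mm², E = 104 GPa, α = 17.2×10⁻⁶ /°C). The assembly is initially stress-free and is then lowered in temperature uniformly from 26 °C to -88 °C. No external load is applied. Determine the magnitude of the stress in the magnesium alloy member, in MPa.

Both members must finish at the same length. With the larger α, the magnesium alloy tends to over-contract; the plates restrain it, putting the magnesium alloy in tension and the bronze in compression. With no external load the two internal forces are equal and opposite, magnitude P.
Setting the final lengths equal and cancelling L: (α₁ − α₂)ΔT = P/(A₁E₁) + P/(A₂E₂).
|α₁ − α₂|·ΔT = 8.5×10⁻⁶ × 114 = 0.000969.
1/(A₁E₁) + 1/(A₂E₂) = 1/(2125×45×10³) + 1/(250×104×10³) = 4.892×10⁻⁸ N⁻¹.
P = 0.000969 / 4.892×10⁻⁸ = 19810 N = 19.81 kN.
σ_{magnesium alloy} = P/A₁ = 19810/2125 = 9.322 MPa, tensile.

σ ≈ 9.32 MPa (tensile)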